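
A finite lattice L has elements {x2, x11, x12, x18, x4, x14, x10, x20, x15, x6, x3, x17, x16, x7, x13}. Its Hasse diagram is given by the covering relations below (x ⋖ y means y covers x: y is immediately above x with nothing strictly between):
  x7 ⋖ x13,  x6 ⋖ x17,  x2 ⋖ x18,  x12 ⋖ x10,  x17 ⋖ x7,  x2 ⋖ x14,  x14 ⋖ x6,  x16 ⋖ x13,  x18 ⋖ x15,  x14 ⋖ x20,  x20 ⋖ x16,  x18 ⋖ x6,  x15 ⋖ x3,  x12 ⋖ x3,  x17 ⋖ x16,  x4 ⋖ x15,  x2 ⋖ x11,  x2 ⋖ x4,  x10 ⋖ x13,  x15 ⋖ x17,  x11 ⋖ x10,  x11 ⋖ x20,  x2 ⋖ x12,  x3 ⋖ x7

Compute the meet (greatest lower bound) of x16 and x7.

x17

Common lower bounds of {x16, x7}: x14, x15, x17, x18, x2, x4, x6.
The greatest among these is x17.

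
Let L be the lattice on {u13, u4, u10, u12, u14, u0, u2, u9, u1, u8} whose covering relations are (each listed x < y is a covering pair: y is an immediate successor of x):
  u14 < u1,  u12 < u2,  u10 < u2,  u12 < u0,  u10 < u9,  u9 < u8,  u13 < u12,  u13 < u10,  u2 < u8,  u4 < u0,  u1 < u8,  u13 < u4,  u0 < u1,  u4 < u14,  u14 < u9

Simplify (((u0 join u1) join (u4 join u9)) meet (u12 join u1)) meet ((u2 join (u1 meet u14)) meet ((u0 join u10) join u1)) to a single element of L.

u1

u0 ∨ u1 = u1
u4 ∨ u9 = u9
u1 ∨ u9 = u8
u12 ∨ u1 = u1
u8 ∧ u1 = u1
u1 ∧ u14 = u14
u2 ∨ u14 = u8
u0 ∨ u10 = u8
u8 ∨ u1 = u8
u8 ∧ u8 = u8
u1 ∧ u8 = u1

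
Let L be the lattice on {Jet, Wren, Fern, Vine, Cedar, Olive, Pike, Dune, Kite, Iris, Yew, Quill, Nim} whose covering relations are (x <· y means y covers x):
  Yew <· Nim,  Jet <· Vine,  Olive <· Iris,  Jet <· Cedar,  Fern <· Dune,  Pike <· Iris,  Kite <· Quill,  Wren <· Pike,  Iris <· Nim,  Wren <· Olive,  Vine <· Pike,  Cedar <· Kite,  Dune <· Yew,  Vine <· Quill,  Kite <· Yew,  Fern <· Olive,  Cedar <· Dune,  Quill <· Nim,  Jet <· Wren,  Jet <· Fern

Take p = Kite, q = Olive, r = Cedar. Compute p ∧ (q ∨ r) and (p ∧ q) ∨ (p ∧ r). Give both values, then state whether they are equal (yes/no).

Kite; Cedar; no

q ∨ r = Nim, so p ∧ (q ∨ r) = Kite ∧ Nim = Kite.
p ∧ q = Jet and p ∧ r = Cedar, so (p ∧ q) ∨ (p ∧ r) = Jet ∨ Cedar = Cedar.
Equal: no.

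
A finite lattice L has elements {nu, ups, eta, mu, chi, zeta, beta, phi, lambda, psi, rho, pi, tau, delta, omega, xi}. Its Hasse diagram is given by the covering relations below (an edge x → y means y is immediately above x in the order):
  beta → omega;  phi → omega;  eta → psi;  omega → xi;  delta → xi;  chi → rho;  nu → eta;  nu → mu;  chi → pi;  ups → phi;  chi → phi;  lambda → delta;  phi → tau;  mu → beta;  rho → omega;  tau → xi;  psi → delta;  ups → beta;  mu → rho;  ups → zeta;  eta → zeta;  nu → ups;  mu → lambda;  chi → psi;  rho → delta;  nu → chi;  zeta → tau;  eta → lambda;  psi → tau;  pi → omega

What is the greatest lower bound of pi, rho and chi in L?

chi

Common lower bounds of {pi, rho, chi}: chi, nu.
The greatest among these is chi.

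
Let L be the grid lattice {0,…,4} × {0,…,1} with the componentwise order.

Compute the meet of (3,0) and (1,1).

(1,0)

In a product of chains, the meet is componentwise min, giving (1,0).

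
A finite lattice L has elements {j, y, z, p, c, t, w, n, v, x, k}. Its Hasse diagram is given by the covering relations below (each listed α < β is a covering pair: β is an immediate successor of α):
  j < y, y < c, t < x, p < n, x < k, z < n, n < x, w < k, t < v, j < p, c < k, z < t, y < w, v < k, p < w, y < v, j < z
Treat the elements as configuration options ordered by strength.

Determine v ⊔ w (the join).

Common upper bounds of {v, w}: k.
The least among these is k.

k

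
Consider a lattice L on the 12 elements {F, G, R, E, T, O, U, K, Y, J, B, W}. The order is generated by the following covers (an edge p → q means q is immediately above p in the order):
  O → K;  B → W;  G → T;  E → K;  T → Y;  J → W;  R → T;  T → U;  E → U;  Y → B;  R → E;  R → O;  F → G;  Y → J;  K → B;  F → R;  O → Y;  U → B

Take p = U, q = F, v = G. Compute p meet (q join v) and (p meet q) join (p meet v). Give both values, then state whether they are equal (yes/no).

G; G; yes

q join v = G, so p meet (q join v) = U meet G = G.
p meet q = F and p meet v = G, so (p meet q) join (p meet v) = F join G = G.
Equal: yes.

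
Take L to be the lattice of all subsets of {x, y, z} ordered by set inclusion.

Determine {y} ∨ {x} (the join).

Common upper bounds of {{y}, {x}}: {x,y,z}, {x,y}.
The least among these is {x,y}.

{x,y}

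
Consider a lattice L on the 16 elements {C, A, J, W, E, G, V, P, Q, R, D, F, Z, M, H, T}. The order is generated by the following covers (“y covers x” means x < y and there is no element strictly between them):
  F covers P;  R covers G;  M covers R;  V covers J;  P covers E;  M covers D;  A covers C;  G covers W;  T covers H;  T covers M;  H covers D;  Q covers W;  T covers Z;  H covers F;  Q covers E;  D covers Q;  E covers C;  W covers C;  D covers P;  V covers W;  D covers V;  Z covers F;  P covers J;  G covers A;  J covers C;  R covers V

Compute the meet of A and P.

Common lower bounds of {A, P}: C.
The greatest among these is C.

C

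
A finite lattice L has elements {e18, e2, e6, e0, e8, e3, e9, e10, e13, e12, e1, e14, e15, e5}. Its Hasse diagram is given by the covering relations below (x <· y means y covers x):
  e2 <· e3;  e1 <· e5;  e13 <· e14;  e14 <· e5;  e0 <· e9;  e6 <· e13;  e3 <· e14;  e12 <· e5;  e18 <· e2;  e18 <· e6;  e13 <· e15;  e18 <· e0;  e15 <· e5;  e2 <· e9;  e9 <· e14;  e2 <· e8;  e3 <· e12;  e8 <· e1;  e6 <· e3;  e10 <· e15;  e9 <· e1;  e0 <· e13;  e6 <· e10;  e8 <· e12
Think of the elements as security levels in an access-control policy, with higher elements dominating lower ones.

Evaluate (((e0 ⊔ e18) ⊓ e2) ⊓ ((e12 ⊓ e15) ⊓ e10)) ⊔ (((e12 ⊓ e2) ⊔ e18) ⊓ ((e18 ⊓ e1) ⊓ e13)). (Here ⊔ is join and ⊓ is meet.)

e0 ∨ e18 = e0
e0 ∧ e2 = e18
e12 ∧ e15 = e6
e6 ∧ e10 = e6
e18 ∧ e6 = e18
e12 ∧ e2 = e2
e2 ∨ e18 = e2
e18 ∧ e1 = e18
e18 ∧ e13 = e18
e2 ∧ e18 = e18
e18 ∨ e18 = e18

e18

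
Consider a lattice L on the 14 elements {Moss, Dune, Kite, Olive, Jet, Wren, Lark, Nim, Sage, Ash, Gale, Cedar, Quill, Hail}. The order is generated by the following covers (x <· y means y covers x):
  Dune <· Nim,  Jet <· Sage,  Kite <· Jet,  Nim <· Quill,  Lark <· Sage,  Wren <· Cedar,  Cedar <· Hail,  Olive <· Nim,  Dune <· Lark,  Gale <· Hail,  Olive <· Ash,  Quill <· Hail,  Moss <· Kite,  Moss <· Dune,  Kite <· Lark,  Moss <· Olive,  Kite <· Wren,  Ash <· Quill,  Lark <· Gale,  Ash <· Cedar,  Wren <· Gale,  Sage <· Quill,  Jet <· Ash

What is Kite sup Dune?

Lark

Common upper bounds of {Kite, Dune}: Gale, Hail, Lark, Quill, Sage.
The least among these is Lark.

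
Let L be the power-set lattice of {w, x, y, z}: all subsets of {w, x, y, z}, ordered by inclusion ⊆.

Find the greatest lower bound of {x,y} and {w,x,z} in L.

Under ⊆, meet is intersection: {x,y} ∩ {w,x,z} = {x}.

{x}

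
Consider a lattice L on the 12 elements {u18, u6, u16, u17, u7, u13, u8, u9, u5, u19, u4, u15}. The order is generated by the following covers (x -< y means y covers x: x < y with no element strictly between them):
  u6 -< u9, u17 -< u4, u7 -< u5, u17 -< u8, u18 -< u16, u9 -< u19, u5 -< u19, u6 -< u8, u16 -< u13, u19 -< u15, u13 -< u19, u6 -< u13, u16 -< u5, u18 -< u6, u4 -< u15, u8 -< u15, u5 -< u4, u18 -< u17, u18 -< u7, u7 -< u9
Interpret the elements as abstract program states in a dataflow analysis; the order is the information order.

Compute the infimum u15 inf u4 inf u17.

u17

Common lower bounds of {u15, u4, u17}: u17, u18.
The greatest among these is u17.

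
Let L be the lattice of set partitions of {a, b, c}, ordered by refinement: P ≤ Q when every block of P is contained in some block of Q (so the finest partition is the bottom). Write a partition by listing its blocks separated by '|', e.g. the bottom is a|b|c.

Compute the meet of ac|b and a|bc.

Common lower bounds of {ac|b, a|bc}: a|b|c.
The greatest among these is a|b|c.

a|b|c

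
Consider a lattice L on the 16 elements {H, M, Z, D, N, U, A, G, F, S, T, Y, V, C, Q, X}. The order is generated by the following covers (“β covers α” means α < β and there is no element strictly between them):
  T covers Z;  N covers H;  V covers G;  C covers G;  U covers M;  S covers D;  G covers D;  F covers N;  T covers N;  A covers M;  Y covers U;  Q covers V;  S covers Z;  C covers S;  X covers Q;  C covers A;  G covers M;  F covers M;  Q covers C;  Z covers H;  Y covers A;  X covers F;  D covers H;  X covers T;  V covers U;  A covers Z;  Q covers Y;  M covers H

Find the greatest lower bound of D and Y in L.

Common lower bounds of {D, Y}: H.
The greatest among these is H.

H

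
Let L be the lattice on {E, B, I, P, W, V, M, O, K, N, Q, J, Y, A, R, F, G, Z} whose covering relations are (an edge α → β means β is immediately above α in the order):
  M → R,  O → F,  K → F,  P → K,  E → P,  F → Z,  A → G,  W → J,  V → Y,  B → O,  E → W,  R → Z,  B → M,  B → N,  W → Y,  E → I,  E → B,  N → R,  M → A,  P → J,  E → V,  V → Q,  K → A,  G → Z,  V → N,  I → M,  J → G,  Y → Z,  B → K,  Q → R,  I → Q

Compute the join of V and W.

Y

Common upper bounds of {V, W}: Y, Z.
The least among these is Y.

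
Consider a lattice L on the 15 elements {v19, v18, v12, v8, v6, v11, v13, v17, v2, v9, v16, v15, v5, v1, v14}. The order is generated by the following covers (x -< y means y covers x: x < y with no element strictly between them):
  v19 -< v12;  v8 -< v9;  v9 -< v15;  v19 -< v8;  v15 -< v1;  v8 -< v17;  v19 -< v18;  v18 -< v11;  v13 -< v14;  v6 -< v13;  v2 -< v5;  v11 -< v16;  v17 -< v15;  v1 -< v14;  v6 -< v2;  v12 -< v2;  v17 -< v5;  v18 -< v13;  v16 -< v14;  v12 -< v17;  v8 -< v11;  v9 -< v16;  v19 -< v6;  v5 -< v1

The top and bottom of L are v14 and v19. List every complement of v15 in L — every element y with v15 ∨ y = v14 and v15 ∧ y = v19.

Need y with v15 ∨ y = v14 and v15 ∧ y = v19.
Checking each element gives: v13, v18.

v13, v18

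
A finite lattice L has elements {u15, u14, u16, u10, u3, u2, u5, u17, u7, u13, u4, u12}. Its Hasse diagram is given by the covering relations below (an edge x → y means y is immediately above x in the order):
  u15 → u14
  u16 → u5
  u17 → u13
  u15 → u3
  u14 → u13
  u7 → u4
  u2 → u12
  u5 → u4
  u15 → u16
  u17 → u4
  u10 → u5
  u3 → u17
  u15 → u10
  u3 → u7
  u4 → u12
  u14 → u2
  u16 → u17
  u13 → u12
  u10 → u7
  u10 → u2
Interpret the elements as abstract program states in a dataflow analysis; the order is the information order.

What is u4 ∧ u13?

u17

Common lower bounds of {u4, u13}: u15, u16, u17, u3.
The greatest among these is u17.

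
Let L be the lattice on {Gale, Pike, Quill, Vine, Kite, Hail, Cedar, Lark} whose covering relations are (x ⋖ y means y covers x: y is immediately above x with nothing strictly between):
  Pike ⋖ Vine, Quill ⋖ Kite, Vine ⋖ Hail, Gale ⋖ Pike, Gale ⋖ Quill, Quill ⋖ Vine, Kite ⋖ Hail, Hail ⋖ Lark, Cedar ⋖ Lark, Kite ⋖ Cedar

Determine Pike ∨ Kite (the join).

Common upper bounds of {Pike, Kite}: Hail, Lark.
The least among these is Hail.

Hail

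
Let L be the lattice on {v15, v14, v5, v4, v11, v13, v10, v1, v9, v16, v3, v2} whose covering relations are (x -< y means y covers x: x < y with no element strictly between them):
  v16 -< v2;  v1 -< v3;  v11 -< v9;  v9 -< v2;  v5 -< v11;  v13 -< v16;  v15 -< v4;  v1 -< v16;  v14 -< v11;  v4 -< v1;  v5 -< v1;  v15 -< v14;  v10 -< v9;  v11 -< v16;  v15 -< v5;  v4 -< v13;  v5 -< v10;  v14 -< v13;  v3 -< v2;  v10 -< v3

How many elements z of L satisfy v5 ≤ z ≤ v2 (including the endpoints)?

8

The interval [v5, v2] = {v1, v10, v11, v16, v2, v3, v5, v9}, which has 8 elements.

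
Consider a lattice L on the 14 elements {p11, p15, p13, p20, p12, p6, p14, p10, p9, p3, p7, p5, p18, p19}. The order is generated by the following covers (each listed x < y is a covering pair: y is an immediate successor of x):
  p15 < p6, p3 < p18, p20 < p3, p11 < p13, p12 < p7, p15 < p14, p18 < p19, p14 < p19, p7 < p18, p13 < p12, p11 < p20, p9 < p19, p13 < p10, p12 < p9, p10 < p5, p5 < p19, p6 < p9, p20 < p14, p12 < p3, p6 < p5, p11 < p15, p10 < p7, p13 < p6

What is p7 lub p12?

Common upper bounds of {p7, p12}: p18, p19, p7.
The least among these is p7.

p7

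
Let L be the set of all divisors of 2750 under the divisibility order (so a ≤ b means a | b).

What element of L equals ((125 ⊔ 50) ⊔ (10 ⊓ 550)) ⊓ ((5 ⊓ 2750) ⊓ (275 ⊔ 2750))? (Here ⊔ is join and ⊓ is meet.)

5

125 ∨ 50 = 250
10 ∧ 550 = 10
250 ∨ 10 = 250
5 ∧ 2750 = 5
275 ∨ 2750 = 2750
5 ∧ 2750 = 5
250 ∧ 5 = 5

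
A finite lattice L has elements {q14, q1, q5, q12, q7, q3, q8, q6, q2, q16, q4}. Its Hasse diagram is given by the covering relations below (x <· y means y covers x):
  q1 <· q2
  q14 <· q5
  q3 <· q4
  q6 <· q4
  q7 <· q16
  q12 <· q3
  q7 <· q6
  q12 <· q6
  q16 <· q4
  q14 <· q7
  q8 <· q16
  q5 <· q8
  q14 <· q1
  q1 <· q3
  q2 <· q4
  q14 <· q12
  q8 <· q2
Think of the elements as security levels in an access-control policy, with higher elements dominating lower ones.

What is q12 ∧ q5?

q14

Common lower bounds of {q12, q5}: q14.
The greatest among these is q14.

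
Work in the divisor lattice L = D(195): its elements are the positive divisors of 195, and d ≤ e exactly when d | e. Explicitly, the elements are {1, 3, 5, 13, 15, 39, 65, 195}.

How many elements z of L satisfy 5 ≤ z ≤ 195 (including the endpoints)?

The interval [5, 195] = {15, 195, 5, 65}, which has 4 elements.

4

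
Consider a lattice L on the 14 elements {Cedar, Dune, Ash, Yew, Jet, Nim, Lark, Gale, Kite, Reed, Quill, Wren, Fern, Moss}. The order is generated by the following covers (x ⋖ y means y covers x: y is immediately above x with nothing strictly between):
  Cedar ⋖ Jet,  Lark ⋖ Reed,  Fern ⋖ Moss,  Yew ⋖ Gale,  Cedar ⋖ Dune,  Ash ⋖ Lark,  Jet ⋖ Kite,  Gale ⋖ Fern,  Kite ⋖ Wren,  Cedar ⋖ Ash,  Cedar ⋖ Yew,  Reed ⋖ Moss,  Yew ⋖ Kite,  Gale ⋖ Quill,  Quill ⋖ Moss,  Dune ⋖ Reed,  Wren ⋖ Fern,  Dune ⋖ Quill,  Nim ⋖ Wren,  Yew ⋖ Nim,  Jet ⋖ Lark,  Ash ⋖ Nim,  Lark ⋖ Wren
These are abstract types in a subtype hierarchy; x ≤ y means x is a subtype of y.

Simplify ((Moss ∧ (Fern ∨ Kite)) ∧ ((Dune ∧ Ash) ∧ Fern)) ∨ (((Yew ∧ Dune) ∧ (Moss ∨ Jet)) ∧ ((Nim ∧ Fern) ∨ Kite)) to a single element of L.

Fern ∨ Kite = Fern
Moss ∧ Fern = Fern
Dune ∧ Ash = Cedar
Cedar ∧ Fern = Cedar
Fern ∧ Cedar = Cedar
Yew ∧ Dune = Cedar
Moss ∨ Jet = Moss
Cedar ∧ Moss = Cedar
Nim ∧ Fern = Nim
Nim ∨ Kite = Wren
Cedar ∧ Wren = Cedar
Cedar ∨ Cedar = Cedar

Cedar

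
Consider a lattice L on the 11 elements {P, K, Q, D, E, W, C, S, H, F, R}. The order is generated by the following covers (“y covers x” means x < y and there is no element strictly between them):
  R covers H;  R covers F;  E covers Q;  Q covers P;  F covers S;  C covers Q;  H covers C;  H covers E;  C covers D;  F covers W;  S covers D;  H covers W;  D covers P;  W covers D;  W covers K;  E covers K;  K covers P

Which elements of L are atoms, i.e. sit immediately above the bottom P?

The atoms are exactly the elements that cover P: D, K, Q.

D, K, Q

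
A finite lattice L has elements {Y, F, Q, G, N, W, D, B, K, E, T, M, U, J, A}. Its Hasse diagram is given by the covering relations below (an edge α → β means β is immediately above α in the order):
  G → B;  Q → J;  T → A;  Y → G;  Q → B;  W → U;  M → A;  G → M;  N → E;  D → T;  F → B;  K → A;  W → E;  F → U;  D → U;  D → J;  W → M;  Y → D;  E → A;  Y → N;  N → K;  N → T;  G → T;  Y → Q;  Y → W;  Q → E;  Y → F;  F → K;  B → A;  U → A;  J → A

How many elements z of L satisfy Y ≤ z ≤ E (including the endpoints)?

5

The interval [Y, E] = {E, N, Q, W, Y}, which has 5 elements.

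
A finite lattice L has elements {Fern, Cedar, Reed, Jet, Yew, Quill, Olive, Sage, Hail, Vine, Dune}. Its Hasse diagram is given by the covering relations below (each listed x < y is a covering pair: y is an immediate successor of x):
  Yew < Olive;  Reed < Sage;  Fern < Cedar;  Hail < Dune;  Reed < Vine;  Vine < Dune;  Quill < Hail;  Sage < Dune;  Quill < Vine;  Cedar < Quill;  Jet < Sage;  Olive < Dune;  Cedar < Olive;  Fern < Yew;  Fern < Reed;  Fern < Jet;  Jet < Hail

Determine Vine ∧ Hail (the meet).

Common lower bounds of {Vine, Hail}: Cedar, Fern, Quill.
The greatest among these is Quill.

Quill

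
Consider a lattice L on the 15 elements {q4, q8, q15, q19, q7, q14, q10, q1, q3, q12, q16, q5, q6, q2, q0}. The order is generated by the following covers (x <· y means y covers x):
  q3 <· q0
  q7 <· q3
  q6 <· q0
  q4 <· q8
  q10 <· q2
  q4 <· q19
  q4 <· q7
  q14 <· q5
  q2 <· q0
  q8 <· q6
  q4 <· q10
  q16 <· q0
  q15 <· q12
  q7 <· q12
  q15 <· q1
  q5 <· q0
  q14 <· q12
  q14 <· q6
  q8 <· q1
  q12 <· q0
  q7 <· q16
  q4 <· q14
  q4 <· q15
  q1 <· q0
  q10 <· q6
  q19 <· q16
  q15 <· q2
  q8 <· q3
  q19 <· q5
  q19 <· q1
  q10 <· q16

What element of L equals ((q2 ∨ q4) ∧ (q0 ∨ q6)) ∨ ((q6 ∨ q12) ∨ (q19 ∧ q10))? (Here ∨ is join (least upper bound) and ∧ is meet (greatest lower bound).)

q0

q2 ∨ q4 = q2
q0 ∨ q6 = q0
q2 ∧ q0 = q2
q6 ∨ q12 = q0
q19 ∧ q10 = q4
q0 ∨ q4 = q0
q2 ∨ q0 = q0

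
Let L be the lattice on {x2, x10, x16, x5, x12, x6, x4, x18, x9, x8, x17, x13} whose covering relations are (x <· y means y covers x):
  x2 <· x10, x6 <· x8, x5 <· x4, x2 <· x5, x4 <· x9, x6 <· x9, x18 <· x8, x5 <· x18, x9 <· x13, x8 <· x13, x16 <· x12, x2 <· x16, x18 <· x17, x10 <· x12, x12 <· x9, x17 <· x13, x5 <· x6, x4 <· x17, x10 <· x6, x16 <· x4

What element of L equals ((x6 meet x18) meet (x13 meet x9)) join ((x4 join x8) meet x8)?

x6 ∧ x18 = x5
x13 ∧ x9 = x9
x5 ∧ x9 = x5
x4 ∨ x8 = x13
x13 ∧ x8 = x8
x5 ∨ x8 = x8

x8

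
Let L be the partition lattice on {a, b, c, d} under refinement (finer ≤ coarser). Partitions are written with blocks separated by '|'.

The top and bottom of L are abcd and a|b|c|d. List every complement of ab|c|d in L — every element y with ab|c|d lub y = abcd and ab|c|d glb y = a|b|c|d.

Need y with ab|c|d ∨ y = abcd and ab|c|d ∧ y = a|b|c|d.
Checking each element gives: acd|b, ac|bd, ad|bc, a|bcd.

acd|b, ac|bd, ad|bc, a|bcd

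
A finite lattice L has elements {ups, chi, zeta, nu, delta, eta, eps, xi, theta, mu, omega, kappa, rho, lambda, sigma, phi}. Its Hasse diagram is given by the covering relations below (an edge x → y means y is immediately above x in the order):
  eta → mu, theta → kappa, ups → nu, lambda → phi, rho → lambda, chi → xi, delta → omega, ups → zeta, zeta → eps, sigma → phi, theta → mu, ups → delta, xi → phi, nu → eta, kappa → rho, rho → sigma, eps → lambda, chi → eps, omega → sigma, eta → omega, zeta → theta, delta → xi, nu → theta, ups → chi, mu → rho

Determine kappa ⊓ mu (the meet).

theta

Common lower bounds of {kappa, mu}: nu, theta, ups, zeta.
The greatest among these is theta.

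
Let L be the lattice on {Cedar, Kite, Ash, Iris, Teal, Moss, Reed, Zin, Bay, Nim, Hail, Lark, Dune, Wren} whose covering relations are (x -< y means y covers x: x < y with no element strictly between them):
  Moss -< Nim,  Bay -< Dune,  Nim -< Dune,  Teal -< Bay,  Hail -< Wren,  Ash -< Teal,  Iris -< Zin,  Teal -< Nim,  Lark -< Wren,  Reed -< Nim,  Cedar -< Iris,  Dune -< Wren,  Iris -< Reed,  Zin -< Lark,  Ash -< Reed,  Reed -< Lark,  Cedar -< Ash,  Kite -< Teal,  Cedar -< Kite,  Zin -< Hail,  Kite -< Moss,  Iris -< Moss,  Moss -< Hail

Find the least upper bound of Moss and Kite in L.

Moss

Common upper bounds of {Moss, Kite}: Dune, Hail, Moss, Nim, Wren.
The least among these is Moss.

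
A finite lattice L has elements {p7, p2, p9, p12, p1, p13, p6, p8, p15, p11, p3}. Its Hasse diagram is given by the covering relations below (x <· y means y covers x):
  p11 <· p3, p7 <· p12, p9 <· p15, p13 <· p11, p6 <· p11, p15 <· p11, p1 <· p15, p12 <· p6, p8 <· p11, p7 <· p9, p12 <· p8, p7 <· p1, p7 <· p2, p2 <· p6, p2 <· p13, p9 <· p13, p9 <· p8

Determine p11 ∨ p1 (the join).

p11

Common upper bounds of {p11, p1}: p11, p3.
The least among these is p11.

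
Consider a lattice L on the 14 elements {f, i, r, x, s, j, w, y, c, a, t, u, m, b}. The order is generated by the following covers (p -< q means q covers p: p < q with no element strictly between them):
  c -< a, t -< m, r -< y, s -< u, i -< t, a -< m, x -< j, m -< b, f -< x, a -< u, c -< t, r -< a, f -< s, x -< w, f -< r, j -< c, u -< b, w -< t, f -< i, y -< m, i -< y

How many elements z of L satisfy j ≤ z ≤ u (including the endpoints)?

4

The interval [j, u] = {a, c, j, u}, which has 4 elements.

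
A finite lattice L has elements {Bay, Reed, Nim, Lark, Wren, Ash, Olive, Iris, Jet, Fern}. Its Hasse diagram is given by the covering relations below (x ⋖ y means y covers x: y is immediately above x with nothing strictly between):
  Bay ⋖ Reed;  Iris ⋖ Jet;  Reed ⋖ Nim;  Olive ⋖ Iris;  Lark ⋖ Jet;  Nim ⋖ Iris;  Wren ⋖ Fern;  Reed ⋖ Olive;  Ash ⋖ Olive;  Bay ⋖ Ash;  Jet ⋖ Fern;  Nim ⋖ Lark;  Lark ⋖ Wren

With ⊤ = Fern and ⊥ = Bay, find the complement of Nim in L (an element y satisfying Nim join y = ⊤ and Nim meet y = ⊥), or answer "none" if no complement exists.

none

For every candidate y, either Nim ∨ y ≠ Fern or Nim ∧ y ≠ Bay; no complement exists.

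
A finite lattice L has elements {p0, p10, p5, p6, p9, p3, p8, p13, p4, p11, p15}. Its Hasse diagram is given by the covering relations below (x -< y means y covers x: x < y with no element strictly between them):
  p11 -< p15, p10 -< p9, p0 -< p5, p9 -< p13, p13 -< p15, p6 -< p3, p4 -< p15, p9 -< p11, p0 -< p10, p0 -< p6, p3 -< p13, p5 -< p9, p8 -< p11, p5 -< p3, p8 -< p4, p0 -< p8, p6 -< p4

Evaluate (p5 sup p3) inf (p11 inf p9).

p5

p5 ∨ p3 = p3
p11 ∧ p9 = p9
p3 ∧ p9 = p5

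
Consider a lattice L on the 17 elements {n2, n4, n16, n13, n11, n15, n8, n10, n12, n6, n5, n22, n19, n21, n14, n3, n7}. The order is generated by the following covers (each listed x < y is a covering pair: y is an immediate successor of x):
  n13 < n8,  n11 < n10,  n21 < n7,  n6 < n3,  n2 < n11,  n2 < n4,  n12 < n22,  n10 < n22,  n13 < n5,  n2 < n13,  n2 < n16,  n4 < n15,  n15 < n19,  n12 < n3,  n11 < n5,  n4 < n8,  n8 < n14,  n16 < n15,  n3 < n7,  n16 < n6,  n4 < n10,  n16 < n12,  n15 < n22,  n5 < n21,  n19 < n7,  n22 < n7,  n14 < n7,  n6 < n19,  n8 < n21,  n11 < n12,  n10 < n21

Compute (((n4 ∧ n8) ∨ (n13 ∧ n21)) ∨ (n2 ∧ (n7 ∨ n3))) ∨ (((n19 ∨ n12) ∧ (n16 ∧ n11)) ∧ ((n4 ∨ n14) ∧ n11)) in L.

n4 ∧ n8 = n4
n13 ∧ n21 = n13
n4 ∨ n13 = n8
n7 ∨ n3 = n7
n2 ∧ n7 = n2
n8 ∨ n2 = n8
n19 ∨ n12 = n7
n16 ∧ n11 = n2
n7 ∧ n2 = n2
n4 ∨ n14 = n14
n14 ∧ n11 = n2
n2 ∧ n2 = n2
n8 ∨ n2 = n8

n8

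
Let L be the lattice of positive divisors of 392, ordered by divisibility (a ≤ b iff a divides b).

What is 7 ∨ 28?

In the divisibility order, the join is the least common multiple: lcm(7, 28) = 28.

28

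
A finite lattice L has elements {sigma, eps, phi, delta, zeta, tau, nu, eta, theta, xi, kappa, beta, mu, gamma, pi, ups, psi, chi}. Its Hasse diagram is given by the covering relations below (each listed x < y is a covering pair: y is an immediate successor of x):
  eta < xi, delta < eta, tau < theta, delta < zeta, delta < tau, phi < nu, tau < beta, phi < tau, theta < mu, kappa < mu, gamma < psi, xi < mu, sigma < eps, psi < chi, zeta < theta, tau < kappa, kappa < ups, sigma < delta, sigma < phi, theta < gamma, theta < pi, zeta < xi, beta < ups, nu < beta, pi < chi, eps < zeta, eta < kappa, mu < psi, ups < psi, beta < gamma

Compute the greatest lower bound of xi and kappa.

eta

Common lower bounds of {xi, kappa}: delta, eta, sigma.
The greatest among these is eta.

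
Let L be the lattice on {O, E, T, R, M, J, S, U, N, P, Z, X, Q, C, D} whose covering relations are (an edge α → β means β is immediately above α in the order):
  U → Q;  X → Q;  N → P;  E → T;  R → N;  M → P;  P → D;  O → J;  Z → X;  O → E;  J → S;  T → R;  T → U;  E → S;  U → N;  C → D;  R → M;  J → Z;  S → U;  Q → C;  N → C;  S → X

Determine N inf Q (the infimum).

U

Common lower bounds of {N, Q}: E, J, O, S, T, U.
The greatest among these is U.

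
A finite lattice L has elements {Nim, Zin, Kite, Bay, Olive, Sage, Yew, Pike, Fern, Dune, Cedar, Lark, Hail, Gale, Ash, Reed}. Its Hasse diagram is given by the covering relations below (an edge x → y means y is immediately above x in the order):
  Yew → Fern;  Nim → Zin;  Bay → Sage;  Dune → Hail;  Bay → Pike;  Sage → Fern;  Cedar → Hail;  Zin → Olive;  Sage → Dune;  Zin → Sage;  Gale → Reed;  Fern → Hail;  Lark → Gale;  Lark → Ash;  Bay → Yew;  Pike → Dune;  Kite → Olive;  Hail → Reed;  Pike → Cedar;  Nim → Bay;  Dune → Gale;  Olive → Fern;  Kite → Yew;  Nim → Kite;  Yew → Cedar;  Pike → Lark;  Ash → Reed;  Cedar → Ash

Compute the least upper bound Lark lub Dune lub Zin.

Gale

Common upper bounds of {Lark, Dune, Zin}: Gale, Reed.
The least among these is Gale.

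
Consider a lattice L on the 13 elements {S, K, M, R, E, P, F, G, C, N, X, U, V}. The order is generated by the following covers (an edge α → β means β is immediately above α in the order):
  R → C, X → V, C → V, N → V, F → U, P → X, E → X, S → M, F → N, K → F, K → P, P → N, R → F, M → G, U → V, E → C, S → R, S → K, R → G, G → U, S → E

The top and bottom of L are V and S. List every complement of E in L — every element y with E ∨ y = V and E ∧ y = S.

F, G, M, N, U

Need y with E ∨ y = V and E ∧ y = S.
Checking each element gives: F, G, M, N, U.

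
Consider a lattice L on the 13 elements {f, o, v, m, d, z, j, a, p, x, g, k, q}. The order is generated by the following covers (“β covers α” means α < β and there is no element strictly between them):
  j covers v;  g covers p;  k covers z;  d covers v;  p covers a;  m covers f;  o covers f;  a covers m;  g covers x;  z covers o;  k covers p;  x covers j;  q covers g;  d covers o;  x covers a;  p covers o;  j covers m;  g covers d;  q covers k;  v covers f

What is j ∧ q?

j

Common lower bounds of {j, q}: f, j, m, v.
The greatest among these is j.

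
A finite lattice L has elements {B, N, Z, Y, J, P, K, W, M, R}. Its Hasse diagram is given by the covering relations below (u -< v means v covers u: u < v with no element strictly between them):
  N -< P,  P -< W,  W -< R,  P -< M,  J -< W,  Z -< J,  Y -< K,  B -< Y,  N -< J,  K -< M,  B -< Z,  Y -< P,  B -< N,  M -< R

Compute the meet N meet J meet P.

N

Common lower bounds of {N, J, P}: B, N.
The greatest among these is N.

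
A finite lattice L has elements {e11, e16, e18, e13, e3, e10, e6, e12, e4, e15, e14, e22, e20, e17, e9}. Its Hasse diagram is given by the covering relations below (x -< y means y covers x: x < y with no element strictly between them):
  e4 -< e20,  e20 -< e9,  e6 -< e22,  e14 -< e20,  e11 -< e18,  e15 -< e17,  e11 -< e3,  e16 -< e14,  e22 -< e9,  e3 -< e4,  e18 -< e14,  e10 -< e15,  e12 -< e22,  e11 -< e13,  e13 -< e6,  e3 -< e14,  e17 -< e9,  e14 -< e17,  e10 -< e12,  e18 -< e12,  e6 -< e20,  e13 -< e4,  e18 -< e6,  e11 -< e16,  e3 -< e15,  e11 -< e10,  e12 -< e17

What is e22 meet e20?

Common lower bounds of {e22, e20}: e11, e13, e18, e6.
The greatest among these is e6.

e6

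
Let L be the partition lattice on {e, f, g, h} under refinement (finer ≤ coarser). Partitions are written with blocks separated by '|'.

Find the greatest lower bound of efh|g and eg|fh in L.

The meet (common refinement) of efh|g and eg|fh intersects blocks pairwise, giving e|fh|g.

e|fh|g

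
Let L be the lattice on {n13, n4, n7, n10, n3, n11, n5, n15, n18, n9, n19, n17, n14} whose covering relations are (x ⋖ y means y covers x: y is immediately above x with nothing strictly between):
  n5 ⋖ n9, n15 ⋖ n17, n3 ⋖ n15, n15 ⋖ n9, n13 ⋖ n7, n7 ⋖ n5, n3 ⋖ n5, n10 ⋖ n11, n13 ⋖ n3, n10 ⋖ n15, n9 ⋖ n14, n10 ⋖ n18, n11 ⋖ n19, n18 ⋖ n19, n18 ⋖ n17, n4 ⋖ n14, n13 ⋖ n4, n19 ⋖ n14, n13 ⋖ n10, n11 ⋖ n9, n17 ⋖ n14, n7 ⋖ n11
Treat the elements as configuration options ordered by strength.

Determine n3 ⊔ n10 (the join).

Common upper bounds of {n3, n10}: n14, n15, n17, n9.
The least among these is n15.

n15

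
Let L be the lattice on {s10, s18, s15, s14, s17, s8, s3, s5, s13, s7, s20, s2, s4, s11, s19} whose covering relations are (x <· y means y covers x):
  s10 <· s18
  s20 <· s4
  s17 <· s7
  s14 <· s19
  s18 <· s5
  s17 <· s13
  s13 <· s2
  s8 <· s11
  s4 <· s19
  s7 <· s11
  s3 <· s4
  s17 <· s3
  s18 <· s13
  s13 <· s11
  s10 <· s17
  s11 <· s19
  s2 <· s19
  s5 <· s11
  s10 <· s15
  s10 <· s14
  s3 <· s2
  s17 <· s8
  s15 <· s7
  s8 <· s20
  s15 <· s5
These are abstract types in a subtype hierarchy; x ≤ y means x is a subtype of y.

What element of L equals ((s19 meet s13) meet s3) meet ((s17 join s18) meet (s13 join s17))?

s17

s19 ∧ s13 = s13
s13 ∧ s3 = s17
s17 ∨ s18 = s13
s13 ∨ s17 = s13
s13 ∧ s13 = s13
s17 ∧ s13 = s17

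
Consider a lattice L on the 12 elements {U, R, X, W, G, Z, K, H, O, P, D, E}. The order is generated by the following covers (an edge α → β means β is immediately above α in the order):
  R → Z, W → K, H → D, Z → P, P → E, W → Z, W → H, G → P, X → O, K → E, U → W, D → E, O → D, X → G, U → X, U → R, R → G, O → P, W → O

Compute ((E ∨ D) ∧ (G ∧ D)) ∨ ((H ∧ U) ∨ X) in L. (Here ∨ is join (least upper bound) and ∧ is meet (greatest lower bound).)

X

E ∨ D = E
G ∧ D = X
E ∧ X = X
H ∧ U = U
U ∨ X = X
X ∨ X = X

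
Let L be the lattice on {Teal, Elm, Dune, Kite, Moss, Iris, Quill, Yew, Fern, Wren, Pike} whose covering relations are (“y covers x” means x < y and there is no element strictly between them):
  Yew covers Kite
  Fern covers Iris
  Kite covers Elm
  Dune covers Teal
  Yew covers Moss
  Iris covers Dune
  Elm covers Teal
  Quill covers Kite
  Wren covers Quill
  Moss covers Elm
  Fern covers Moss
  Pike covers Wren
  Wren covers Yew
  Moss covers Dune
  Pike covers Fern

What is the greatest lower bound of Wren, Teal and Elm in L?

Common lower bounds of {Wren, Teal, Elm}: Teal.
The greatest among these is Teal.

Teal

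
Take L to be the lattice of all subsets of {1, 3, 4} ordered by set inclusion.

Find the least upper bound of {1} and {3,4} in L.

Under ⊆, join is union: {1} ∪ {3,4} = {1,3,4}.

{1,3,4}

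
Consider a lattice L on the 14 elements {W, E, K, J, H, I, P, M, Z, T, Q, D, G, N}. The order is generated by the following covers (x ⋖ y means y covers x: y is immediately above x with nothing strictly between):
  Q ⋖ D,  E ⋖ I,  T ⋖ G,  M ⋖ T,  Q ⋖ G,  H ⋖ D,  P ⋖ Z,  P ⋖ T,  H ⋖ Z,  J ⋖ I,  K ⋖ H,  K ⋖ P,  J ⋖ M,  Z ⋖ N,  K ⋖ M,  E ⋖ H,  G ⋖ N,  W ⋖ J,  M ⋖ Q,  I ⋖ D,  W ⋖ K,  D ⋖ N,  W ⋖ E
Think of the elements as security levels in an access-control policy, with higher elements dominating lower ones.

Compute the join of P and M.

T

Common upper bounds of {P, M}: G, N, T.
The least among these is T.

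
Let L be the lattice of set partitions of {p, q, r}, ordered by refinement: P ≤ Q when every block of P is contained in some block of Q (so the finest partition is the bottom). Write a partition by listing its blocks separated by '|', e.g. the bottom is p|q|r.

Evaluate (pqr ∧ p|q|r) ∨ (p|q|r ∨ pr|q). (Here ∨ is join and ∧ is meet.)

pr|q

pqr ∧ p|q|r = p|q|r
p|q|r ∨ pr|q = pr|q
p|q|r ∨ pr|q = pr|q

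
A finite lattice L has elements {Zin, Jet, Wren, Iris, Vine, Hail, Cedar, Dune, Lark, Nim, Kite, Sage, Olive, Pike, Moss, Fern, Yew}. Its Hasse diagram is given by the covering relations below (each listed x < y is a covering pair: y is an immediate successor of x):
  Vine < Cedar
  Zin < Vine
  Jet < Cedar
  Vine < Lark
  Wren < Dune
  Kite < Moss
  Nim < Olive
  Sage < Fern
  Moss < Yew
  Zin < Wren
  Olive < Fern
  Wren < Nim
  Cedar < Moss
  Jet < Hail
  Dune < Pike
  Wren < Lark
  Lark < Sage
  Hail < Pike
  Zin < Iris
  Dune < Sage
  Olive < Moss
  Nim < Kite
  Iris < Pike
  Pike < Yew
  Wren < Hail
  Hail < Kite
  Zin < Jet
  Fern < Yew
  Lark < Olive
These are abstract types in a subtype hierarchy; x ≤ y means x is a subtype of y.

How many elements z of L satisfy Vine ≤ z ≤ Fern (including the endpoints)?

5

The interval [Vine, Fern] = {Fern, Lark, Olive, Sage, Vine}, which has 5 elements.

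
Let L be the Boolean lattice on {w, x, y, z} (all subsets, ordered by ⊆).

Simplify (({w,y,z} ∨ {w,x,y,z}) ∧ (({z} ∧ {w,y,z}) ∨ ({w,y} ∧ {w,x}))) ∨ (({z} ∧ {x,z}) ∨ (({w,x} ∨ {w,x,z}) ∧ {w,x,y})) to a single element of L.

{w,x,z}

{w,y,z} ∨ {w,x,y,z} = {w,x,y,z}
{z} ∧ {w,y,z} = {z}
{w,y} ∧ {w,x} = {w}
{z} ∨ {w} = {w,z}
{w,x,y,z} ∧ {w,z} = {w,z}
{z} ∧ {x,z} = {z}
{w,x} ∨ {w,x,z} = {w,x,z}
{w,x,z} ∧ {w,x,y} = {w,x}
{z} ∨ {w,x} = {w,x,z}
{w,z} ∨ {w,x,z} = {w,x,z}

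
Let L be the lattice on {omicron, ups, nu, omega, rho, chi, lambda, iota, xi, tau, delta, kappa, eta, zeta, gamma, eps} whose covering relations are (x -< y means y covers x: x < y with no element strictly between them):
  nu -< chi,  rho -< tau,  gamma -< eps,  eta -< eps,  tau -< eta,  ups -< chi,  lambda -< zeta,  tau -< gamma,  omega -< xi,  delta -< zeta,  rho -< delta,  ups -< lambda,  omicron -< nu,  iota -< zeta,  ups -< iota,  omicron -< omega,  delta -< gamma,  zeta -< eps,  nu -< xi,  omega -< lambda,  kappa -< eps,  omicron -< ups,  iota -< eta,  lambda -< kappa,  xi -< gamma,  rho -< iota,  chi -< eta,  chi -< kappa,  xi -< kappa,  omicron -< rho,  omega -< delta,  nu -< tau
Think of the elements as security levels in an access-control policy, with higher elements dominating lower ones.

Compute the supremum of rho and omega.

Common upper bounds of {rho, omega}: delta, eps, gamma, zeta.
The least among these is delta.

delta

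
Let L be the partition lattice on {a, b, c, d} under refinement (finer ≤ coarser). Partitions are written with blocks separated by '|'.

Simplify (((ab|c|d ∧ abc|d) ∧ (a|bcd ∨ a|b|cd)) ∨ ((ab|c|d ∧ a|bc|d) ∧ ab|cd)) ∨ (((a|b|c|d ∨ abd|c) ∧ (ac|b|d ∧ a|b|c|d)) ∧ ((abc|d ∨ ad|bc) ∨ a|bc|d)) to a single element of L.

ab|c|d ∧ abc|d = ab|c|d
a|bcd ∨ a|b|cd = a|bcd
ab|c|d ∧ a|bcd = a|b|c|d
ab|c|d ∧ a|bc|d = a|b|c|d
a|b|c|d ∧ ab|cd = a|b|c|d
a|b|c|d ∨ a|b|c|d = a|b|c|d
a|b|c|d ∨ abd|c = abd|c
ac|b|d ∧ a|b|c|d = a|b|c|d
abd|c ∧ a|b|c|d = a|b|c|d
abc|d ∨ ad|bc = abcd
abcd ∨ a|bc|d = abcd
a|b|c|d ∧ abcd = a|b|c|d
a|b|c|d ∨ a|b|c|d = a|b|c|d

a|b|c|d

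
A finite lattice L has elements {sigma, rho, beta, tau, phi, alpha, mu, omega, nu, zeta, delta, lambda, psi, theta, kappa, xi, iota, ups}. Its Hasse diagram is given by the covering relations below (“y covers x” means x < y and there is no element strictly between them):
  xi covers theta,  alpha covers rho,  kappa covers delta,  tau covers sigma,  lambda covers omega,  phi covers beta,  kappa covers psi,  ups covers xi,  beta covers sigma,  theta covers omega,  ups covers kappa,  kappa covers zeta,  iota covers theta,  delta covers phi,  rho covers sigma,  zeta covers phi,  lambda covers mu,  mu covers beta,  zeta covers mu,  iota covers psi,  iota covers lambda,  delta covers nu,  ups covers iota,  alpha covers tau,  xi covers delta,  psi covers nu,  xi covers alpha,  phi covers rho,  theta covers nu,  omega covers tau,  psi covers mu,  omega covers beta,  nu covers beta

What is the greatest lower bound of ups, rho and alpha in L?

Common lower bounds of {ups, rho, alpha}: rho, sigma.
The greatest among these is rho.

rho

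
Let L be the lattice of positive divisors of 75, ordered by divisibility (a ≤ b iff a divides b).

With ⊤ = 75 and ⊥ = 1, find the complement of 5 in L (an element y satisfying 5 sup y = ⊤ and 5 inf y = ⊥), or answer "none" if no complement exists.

none

For every candidate y, either 5 ∨ y ≠ 75 or 5 ∧ y ≠ 1; no complement exists.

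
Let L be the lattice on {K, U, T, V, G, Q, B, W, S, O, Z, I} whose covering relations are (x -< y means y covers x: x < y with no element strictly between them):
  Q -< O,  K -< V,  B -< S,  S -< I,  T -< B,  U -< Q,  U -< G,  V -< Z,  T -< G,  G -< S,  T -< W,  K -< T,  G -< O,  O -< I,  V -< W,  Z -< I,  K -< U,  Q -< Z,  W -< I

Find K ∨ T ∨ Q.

O

Common upper bounds of {K, T, Q}: I, O.
The least among these is O.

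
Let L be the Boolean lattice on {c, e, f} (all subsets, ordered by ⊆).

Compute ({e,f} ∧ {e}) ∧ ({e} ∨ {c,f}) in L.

{e}

{e,f} ∧ {e} = {e}
{e} ∨ {c,f} = {c,e,f}
{e} ∧ {c,e,f} = {e}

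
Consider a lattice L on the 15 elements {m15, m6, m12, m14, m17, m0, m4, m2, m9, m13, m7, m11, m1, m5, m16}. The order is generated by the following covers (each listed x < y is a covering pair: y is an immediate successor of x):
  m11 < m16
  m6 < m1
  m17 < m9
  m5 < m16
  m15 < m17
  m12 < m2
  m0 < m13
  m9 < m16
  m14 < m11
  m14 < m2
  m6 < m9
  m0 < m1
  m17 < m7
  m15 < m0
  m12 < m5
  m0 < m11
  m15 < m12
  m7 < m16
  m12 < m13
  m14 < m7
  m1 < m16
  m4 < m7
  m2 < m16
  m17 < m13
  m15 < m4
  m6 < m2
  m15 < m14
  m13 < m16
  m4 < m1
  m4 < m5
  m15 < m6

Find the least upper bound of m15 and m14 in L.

m14

Common upper bounds of {m15, m14}: m11, m14, m16, m2, m7.
The least among these is m14.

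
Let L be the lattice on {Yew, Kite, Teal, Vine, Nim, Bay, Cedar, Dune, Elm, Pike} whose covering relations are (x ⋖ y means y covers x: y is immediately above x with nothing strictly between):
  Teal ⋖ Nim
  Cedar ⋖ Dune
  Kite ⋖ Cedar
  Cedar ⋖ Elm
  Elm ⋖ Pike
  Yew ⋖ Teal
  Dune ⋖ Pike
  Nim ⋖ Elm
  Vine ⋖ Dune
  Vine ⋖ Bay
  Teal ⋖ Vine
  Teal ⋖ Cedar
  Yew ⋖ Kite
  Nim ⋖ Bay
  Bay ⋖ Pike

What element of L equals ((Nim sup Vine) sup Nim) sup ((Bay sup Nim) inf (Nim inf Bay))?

Bay

Nim ∨ Vine = Bay
Bay ∨ Nim = Bay
Bay ∨ Nim = Bay
Nim ∧ Bay = Nim
Bay ∧ Nim = Nim
Bay ∨ Nim = Bay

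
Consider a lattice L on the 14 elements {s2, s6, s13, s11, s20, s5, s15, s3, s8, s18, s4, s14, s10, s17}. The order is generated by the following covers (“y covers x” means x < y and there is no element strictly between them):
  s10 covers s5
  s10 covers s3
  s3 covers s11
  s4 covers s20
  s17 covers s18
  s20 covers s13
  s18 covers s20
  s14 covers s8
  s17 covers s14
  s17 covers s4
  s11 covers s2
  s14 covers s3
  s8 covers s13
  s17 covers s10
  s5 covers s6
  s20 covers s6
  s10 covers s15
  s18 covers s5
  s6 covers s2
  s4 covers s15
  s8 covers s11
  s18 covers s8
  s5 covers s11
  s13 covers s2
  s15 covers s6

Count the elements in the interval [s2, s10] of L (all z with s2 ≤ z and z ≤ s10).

7

The interval [s2, s10] = {s10, s11, s15, s2, s3, s5, s6}, which has 7 elements.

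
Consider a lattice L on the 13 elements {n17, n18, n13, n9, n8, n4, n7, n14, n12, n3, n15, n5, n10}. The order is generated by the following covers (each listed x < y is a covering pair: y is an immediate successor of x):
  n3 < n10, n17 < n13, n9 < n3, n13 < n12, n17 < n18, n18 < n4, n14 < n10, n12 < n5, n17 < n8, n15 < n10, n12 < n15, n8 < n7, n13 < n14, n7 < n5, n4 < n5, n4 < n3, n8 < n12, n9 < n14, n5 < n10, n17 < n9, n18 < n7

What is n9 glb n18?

Common lower bounds of {n9, n18}: n17.
The greatest among these is n17.

n17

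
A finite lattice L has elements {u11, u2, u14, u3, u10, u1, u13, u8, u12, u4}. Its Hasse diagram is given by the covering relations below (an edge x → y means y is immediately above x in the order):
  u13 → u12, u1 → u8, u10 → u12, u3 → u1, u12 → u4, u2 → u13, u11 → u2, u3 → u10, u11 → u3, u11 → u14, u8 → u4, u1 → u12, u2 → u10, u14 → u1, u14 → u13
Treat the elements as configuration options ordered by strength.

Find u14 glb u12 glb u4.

Common lower bounds of {u14, u12, u4}: u11, u14.
The greatest among these is u14.

u14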